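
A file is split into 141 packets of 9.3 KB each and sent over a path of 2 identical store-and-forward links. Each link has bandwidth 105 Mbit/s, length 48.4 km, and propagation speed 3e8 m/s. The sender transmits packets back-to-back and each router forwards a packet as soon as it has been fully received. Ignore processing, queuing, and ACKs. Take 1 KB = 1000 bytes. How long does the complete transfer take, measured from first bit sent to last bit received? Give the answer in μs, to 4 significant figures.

Per-hop transmission t_tx = L/R = 74400/105000000 = 708.571 μs.
Per-hop propagation t_prop = 48400/300000000 = 161.333 μs.
Pipeline fill: first packet needs 2·t_tx to clear all hops; remaining 140 packets each add one t_tx.
Total = (2+141-1)·t_tx + 2·t_prop = 142·708.571 + 2·161.333 = 100900 μs.

100900 μs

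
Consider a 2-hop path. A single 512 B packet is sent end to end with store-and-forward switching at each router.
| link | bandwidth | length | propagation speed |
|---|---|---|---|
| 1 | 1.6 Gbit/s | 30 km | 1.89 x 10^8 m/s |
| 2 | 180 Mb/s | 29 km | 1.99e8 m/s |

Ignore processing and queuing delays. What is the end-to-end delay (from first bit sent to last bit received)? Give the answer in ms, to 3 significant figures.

0.330 ms

L = 512 × 8 = 4096 bits.
Transmission delays (L/R per hop): 0.00256, 0.0227556 ms; sum = 0.0253156 ms.
Propagation delays (d/s per hop): 0.15873, 0.145729 ms; sum = 0.304459 ms.
End-to-end = 0.330 ms.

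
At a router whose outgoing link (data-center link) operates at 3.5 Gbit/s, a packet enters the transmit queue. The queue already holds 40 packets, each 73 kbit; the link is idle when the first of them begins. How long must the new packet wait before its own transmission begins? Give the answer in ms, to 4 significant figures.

0.8343 ms

Each queued packet: L/R = 73000/3500000000 = 0.0208571 ms.
40 queued → 0.834286 ms.
Queuing delay = 0.8343 ms.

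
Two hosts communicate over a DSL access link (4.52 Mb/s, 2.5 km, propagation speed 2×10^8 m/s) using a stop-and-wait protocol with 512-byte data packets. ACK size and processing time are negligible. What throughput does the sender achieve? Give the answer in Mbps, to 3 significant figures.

4.40 Mbps

t_tx = L/R = 4096/4520000 = 0.000906195 s.
t_prop = 2500/200000000 = 1.25e-05 s; RTT = 2.5e-05 s.
Cycle = t_tx + RTT = 0.000931195 s.
Throughput = L / cycle = 4096 / 0.000931195 = 4.40 Mbps.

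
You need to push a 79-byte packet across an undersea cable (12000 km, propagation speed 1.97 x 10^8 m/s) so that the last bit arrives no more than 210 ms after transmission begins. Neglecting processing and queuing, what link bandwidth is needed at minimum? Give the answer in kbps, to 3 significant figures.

L = 632 bits.
Propagation delay = 12000000 / 197000000 = 60.9137 ms.
Transmission budget = 210 − 60.9137 = 149.086 ms.
R ≥ L / t_tx = 632 bits / 0.149086 s = 4.24 kbps.

4.24 kbps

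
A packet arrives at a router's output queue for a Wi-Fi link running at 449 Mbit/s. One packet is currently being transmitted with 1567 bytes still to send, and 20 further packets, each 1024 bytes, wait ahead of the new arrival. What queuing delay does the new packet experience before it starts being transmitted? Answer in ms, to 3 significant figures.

0.393 ms

Each queued packet: L/R = 8192/449000000 = 0.018245 ms.
20 queued → 0.3649 ms.
Plus remaining 12536 bits of current packet: 0.0279198 ms.
Queuing delay = 0.393 ms.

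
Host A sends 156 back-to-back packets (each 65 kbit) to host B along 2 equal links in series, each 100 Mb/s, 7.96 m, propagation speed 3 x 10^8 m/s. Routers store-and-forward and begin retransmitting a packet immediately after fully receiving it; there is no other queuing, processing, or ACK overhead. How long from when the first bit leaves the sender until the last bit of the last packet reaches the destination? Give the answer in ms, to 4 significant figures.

Per-hop transmission t_tx = L/R = 65000/100000000 = 0.65 ms.
Per-hop propagation t_prop = 7.96/300000000 = 2.65333e-05 ms.
Pipeline fill: first packet needs 2·t_tx to clear all hops; remaining 155 packets each add one t_tx.
Total = (2+156-1)·t_tx + 2·t_prop = 157·0.65 + 2·2.65333e-05 = 102.1 ms.

102.1 ms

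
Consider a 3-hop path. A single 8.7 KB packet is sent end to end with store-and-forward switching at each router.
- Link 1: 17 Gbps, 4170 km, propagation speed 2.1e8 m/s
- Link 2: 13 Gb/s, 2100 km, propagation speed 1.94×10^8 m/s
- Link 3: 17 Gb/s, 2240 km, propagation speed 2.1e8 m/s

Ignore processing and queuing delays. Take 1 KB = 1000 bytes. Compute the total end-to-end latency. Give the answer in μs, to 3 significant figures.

41400 μs

L = 69600 bits.
Transmission delays (L/R per hop): 4.09412, 5.35385, 4.09412 μs; sum = 13.5421 μs.
Propagation delays (d/s per hop): 19857.1, 10824.7, 10666.7 μs; sum = 41348.6 μs.
End-to-end = 41400 μs.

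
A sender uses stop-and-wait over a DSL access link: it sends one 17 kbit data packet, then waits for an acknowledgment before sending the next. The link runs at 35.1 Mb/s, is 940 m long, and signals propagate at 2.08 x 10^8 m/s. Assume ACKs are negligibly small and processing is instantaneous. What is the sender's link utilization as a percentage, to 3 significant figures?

98.2 %

t_tx = L/R = 17000/35100000 = 0.00048433 s.
t_prop = 940/208000000 = 4.51923e-06 s; RTT = 9.03846e-06 s.
Cycle = t_tx + RTT = 0.000493369 s.
Utilization = t_tx / cycle = 0.00048433/0.000493369 = 98.2 %.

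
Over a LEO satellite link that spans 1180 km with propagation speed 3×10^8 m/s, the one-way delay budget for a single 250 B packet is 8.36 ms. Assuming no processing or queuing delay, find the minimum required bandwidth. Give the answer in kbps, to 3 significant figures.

L = 2000 bits.
Propagation delay = 1180000 / 300000000 = 3.93333 ms.
Transmission budget = 8.36 − 3.93333 = 4.42667 ms.
R ≥ L / t_tx = 2000 bits / 0.00442667 s = 452 kbps.

452 kbps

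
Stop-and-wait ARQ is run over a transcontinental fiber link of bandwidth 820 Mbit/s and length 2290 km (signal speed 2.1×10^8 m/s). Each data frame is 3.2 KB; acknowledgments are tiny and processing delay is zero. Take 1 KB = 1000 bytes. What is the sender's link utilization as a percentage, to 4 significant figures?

0.1429 %

t_tx = L/R = 25600/820000000 = 3.12195e-05 s.
t_prop = 2290000/210000000 = 0.0109048 s; RTT = 0.0218095 s.
Cycle = t_tx + RTT = 0.0218407 s.
Utilization = t_tx / cycle = 3.12195e-05/0.0218407 = 0.1429 %.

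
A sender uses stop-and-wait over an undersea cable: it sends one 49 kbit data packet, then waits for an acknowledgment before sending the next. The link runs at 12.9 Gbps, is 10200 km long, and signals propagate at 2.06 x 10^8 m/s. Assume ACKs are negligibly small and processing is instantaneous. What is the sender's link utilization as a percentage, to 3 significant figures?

t_tx = L/R = 49000/12900000000 = 3.79845e-06 s.
t_prop = 10200000/206000000 = 0.0495146 s; RTT = 0.0990291 s.
Cycle = t_tx + RTT = 0.0990329 s.
Utilization = t_tx / cycle = 3.79845e-06/0.0990329 = 0.00384 %.

0.00384 %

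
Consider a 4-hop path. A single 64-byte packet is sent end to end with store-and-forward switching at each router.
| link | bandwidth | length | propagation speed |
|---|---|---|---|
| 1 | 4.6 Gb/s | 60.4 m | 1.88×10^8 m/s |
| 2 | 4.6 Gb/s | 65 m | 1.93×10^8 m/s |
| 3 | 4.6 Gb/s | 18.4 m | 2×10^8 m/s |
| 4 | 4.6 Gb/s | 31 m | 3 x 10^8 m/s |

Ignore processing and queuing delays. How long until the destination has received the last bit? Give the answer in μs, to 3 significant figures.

L = 64 × 8 = 512 bits.
Transmission delay per hop = L/R = 512/4600000000 = 0.111304 μs; 4 hops → 0.445217 μs.
Propagation delays (d/s per hop): 0.321277, 0.336788, 0.092, 0.103333 μs; sum = 0.853397 μs.
End-to-end = 1.30 μs.

1.30 μs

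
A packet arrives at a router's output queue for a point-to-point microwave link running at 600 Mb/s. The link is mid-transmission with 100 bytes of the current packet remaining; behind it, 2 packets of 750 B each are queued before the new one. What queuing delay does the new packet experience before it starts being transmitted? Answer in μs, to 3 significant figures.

Each queued packet: L/R = 6000/600000000 = 10 μs.
2 queued → 20 μs.
Plus remaining 800 bits of current packet: 1.33333 μs.
Queuing delay = 21.3 μs.

21.3 μs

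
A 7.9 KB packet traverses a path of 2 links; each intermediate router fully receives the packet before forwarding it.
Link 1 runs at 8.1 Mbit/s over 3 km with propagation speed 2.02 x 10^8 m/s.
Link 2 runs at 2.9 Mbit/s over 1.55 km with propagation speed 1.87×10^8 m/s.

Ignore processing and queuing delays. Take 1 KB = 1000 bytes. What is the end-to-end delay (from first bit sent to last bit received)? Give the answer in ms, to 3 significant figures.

L = 63200 bits.
Transmission delays (L/R per hop): 7.80247, 21.7931 ms; sum = 29.5956 ms.
Propagation delays (d/s per hop): 0.0148515, 0.00828877 ms; sum = 0.0231403 ms.
End-to-end = 29.6 ms.

29.6 ms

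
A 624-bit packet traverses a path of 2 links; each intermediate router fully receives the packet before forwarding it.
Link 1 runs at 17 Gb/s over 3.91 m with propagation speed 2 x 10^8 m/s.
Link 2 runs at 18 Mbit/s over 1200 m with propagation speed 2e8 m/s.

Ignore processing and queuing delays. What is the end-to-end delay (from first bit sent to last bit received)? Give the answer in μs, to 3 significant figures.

40.7 μs

Transmission delays (L/R per hop): 0.0367059, 34.6667 μs; sum = 34.7034 μs.
Propagation delays (d/s per hop): 0.01955, 6 μs; sum = 6.01955 μs.
End-to-end = 40.7 μs.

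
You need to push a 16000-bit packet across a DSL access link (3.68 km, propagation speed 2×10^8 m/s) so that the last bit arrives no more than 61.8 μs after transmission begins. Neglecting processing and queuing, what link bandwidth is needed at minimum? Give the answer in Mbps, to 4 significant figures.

Propagation delay = 3680 / 200000000 = 18.4 μs.
Transmission budget = 61.8 − 18.4 = 43.4 μs.
R ≥ L / t_tx = 16000 bits / 4.34e-05 s = 368.7 Mbps.

368.7 Mbps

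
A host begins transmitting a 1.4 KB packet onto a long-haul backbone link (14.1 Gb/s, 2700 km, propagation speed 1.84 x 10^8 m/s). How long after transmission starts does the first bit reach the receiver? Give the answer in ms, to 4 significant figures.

14.67 ms

First bit experiences only propagation delay: d/s = 2700000/184000000 = 14.67 ms.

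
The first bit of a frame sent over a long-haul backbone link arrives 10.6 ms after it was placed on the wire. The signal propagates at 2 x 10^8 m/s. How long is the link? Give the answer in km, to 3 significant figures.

d = s × t_prop = 200000000 × 0.0106 = 2120 km.

2120 km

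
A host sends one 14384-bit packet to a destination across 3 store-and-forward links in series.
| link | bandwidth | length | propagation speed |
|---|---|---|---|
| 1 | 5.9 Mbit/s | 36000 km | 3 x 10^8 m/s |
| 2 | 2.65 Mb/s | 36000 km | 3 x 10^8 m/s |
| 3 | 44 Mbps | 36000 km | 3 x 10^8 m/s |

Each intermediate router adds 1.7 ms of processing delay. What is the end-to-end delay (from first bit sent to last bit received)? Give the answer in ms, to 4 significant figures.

371.6 ms

Transmission delays (L/R per hop): 2.43797, 5.42792, 0.326909 ms; sum = 8.1928 ms.
Propagation delays (d/s per hop): 120, 120, 120 ms; sum = 360 ms.
Processing at 2 router(s): 2 × 1.7 ms = 3.4 ms.
End-to-end = 371.6 ms.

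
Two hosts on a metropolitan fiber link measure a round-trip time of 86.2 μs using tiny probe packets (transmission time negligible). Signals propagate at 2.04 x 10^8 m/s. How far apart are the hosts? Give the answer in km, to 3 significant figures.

One-way propagation = RTT/2 = 43.1 μs.
d = s × t = 204000000 × 4.31e-05 = 8.79 km.

8.79 km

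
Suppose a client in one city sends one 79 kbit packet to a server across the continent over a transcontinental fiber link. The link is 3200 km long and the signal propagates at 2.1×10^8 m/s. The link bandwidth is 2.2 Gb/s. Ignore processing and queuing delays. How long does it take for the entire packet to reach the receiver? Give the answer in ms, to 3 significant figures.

15.3 ms

L = 79000 bits.
Transmission delay = L/R = 79000 / 2200000000 = 0.0359091 ms.
Propagation delay = d/s = 3200000 m / 210000000 m/s = 15.2381 ms.
Total = 15.3 ms.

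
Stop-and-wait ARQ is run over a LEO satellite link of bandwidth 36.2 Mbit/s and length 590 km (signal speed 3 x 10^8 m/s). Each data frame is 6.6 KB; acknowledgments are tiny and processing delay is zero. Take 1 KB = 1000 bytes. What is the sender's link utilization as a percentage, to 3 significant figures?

27.1 %

t_tx = L/R = 52800/36200000 = 0.00145856 s.
t_prop = 590000/300000000 = 0.00196667 s; RTT = 0.00393333 s.
Cycle = t_tx + RTT = 0.0053919 s.
Utilization = t_tx / cycle = 0.00145856/0.0053919 = 27.1 %.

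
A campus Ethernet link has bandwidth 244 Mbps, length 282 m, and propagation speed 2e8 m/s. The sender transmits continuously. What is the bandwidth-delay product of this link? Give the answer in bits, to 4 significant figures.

344.0 bits

Propagation delay = 282 / 200000000 = 1.41e-06 s.
BDP = R × t_prop = 244000000 × 1.41e-06 = 344.04 bits.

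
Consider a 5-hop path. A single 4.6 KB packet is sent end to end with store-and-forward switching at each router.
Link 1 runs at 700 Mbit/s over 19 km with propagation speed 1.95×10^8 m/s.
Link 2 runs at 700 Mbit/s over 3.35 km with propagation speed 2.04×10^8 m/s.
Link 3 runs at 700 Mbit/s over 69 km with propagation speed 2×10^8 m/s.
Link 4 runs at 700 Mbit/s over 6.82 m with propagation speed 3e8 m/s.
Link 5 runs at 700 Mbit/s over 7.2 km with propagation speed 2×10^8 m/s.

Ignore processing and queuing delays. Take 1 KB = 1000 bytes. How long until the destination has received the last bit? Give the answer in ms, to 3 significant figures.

L = 36800 bits.
Transmission delay per hop = L/R = 36800/700000000 = 0.0525714 ms; 5 hops → 0.262857 ms.
Propagation delays (d/s per hop): 0.0974359, 0.0164216, 0.345, 2.27333e-05, 0.036 ms; sum = 0.49488 ms.
End-to-end = 0.758 ms.

0.758 ms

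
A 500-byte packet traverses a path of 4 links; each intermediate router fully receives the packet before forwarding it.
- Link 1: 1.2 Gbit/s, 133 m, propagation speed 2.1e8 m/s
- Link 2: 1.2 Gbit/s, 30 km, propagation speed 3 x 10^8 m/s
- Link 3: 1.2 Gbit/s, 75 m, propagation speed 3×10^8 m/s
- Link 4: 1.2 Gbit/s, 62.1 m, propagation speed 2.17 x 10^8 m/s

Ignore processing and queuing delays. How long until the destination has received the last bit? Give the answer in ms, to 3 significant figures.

L = 500 × 8 = 4000 bits.
Transmission delay per hop = L/R = 4000/1200000000 = 0.00333333 ms; 4 hops → 0.0133333 ms.
Propagation delays (d/s per hop): 0.000633333, 0.1, 0.00025, 0.000286175 ms; sum = 0.10117 ms.
End-to-end = 0.115 ms.

0.115 ms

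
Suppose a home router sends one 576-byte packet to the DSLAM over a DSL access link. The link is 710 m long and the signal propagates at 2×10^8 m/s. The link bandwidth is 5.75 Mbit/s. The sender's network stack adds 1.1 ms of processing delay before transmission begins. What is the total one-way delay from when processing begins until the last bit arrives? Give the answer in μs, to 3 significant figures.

L = 576 × 8 = 4608 bits.
Transmission delay = L/R = 4608 / 5750000 = 801.391 μs.
Propagation delay = d/s = 710 m / 200000000 m/s = 3.55 μs.
Plus processing delay 1.1 ms = 1100 μs.
Total = 1900 μs.

1900 μs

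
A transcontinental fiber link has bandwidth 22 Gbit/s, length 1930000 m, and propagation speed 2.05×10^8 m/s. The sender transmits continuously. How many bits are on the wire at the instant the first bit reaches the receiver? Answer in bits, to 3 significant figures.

207000000 bits

Propagation delay = 1930000 / 2.05e+08 = 0.00941463 s.
BDP = R × t_prop = 22000000000 × 0.00941463 = 207122000 bits.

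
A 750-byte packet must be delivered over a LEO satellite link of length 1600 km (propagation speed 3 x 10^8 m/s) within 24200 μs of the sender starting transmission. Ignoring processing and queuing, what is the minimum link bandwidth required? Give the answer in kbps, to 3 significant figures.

318 kbps

L = 6000 bits.
Propagation delay = 1600000 / 300000000 = 5333.33 μs.
Transmission budget = 24200 − 5333.33 = 18866.7 μs.
R ≥ L / t_tx = 6000 bits / 0.0188667 s = 318 kbps.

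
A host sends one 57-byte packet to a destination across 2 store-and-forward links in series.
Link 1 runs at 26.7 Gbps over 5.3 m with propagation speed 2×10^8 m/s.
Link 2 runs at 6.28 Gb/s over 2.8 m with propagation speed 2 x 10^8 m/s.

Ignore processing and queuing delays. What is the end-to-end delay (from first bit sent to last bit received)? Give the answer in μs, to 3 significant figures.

0.130 μs

L = 57 × 8 = 456 bits.
Transmission delays (L/R per hop): 0.0170787, 0.0726115 μs; sum = 0.0896901 μs.
Propagation delays (d/s per hop): 0.0265, 0.014 μs; sum = 0.0405 μs.
End-to-end = 0.130 μs.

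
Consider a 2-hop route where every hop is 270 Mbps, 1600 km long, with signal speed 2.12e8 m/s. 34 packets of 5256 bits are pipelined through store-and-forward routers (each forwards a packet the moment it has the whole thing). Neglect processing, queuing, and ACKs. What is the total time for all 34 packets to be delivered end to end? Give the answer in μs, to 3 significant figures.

15800 μs

Per-hop transmission t_tx = L/R = 5256/270000000 = 19.4667 μs.
Per-hop propagation t_prop = 1600000/212000000 = 7547.17 μs.
Pipeline fill: first packet needs 2·t_tx to clear all hops; remaining 33 packets each add one t_tx.
Total = (2+34-1)·t_tx + 2·t_prop = 35·19.4667 + 2·7547.17 = 15800 μs.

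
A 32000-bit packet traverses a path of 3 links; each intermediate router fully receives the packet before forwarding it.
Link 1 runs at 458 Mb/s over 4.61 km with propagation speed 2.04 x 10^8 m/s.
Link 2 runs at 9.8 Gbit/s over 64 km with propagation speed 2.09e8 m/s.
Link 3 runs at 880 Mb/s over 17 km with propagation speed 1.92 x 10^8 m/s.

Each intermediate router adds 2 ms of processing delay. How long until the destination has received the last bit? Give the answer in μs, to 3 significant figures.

4530 μs

Transmission delays (L/R per hop): 69.869, 3.26531, 36.3636 μs; sum = 109.498 μs.
Propagation delays (d/s per hop): 22.598, 306.22, 88.5417 μs; sum = 417.36 μs.
Processing at 2 router(s): 2 × 2 ms = 4000 μs.
End-to-end = 4530 μs.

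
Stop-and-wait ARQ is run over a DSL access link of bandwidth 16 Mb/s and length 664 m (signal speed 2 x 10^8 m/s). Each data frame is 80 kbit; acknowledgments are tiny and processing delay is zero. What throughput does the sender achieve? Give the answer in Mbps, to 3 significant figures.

t_tx = L/R = 80000/16000000 = 0.005 s.
t_prop = 664/200000000 = 3.32e-06 s; RTT = 6.64e-06 s.
Cycle = t_tx + RTT = 0.00500664 s.
Throughput = L / cycle = 80000 / 0.00500664 = 16.0 Mbps.

16.0 Mbps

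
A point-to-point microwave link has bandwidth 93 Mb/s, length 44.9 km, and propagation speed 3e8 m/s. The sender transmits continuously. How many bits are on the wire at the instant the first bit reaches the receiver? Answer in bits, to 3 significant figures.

13900 bits

Propagation delay = 44900 / 300000000 = 0.000149667 s.
BDP = R × t_prop = 93000000 × 0.000149667 = 13919 bits.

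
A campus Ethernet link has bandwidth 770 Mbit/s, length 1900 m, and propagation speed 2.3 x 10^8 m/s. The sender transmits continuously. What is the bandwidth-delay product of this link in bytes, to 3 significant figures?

Propagation delay = 1900 / 2.3e+08 = 8.26087e-06 s.
BDP = R × t_prop = 770000000 × 8.26087e-06 = 6360.87 bits.
In bytes: 6360.87/8 = 795 bytes.

795 bytes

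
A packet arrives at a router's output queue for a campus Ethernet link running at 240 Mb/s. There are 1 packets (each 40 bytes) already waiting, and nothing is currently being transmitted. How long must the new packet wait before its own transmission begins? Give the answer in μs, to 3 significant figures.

1.33 μs

Each queued packet: L/R = 320/240000000 = 1.33333 μs.
1 queued → 1.33333 μs.
Queuing delay = 1.33 μs.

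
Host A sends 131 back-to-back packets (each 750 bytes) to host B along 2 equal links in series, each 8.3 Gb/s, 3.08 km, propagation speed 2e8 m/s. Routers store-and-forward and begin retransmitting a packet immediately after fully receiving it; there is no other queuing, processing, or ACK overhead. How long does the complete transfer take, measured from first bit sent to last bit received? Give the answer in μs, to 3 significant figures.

126 μs

Per-hop transmission t_tx = L/R = 6000/8.3e+09 = 0.722892 μs.
Per-hop propagation t_prop = 3080/200000000 = 15.4 μs.
Pipeline fill: first packet needs 2·t_tx to clear all hops; remaining 130 packets each add one t_tx.
Total = (2+131-1)·t_tx + 2·t_prop = 132·0.722892 + 2·15.4 = 126 μs.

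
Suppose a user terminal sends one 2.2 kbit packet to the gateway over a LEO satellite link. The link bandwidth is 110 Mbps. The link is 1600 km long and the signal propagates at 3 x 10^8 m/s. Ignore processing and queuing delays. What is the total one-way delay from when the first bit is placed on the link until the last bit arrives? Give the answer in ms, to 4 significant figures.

L = 2200 bits.
Transmission delay = L/R = 2200 / 110000000 = 0.02 ms.
Propagation delay = d/s = 1600000 m / 300000000 m/s = 5.33333 ms.
Total = 5.353 ms.

5.353 ms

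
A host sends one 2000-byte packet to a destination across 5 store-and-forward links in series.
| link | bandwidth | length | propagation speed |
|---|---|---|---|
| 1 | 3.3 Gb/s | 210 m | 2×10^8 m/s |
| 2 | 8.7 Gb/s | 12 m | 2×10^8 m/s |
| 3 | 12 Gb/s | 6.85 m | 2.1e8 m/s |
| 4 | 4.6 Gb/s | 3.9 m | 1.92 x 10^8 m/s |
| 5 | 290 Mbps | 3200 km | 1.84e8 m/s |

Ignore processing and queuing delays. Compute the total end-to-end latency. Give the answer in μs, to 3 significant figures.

17500 μs

L = 2000 × 8 = 16000 bits.
Transmission delays (L/R per hop): 4.84848, 1.83908, 1.33333, 3.47826, 55.1724 μs; sum = 66.6716 μs.
Propagation delays (d/s per hop): 1.05, 0.06, 0.032619, 0.0203125, 17391.3 μs; sum = 17392.5 μs.
End-to-end = 17500 μs.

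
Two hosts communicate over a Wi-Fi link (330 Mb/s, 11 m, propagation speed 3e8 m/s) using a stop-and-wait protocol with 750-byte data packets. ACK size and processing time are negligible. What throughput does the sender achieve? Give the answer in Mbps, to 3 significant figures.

329 Mbps

t_tx = L/R = 6000/330000000 = 1.81818e-05 s.
t_prop = 11/300000000 = 3.66667e-08 s; RTT = 7.33333e-08 s.
Cycle = t_tx + RTT = 1.82552e-05 s.
Throughput = L / cycle = 6000 / 1.82552e-05 = 329 Mbps.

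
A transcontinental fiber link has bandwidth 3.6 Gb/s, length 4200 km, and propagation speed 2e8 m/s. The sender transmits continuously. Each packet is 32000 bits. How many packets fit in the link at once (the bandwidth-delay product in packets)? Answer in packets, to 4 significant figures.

2363 packets

Propagation delay = 4200000 / 200000000 = 0.021 s.
BDP = R × t_prop = 3600000000 × 0.021 = 75600000 bits.
In packets of 32000 bits: 2363 packets.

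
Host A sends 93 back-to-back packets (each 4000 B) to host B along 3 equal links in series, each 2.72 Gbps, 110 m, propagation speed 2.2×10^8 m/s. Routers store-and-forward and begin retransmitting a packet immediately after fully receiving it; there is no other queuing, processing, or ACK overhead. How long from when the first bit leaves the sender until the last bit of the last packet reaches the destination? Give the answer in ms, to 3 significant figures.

1.12 ms

Per-hop transmission t_tx = L/R = 32000/2720000000 = 0.0117647 ms.
Per-hop propagation t_prop = 110/2.2e+08 = 0.0005 ms.
Pipeline fill: first packet needs 3·t_tx to clear all hops; remaining 92 packets each add one t_tx.
Total = (3+93-1)·t_tx + 3·t_prop = 95·0.0117647 + 3·0.0005 = 1.12 ms.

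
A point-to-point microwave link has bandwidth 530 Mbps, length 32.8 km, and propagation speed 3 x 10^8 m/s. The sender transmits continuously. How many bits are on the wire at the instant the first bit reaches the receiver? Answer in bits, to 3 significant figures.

57900 bits

Propagation delay = 32800 / 300000000 = 0.000109333 s.
BDP = R × t_prop = 530000000 × 0.000109333 = 57946.7 bits.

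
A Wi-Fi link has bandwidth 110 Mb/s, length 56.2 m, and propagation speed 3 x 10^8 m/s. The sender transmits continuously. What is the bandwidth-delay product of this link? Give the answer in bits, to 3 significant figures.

Propagation delay = 56.2 / 300000000 = 1.87333e-07 s.
BDP = R × t_prop = 110000000 × 1.87333e-07 = 20.6067 bits.

20.6 bits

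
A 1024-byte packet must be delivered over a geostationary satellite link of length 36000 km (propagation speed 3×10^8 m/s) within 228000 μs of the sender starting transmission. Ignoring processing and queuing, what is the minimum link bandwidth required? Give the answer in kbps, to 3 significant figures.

75.9 kbps

L = 8192 bits.
Propagation delay = 36000000 / 300000000 = 120000 μs.
Transmission budget = 228000 − 120000 = 108000 μs.
R ≥ L / t_tx = 8192 bits / 0.108 s = 75.9 kbps.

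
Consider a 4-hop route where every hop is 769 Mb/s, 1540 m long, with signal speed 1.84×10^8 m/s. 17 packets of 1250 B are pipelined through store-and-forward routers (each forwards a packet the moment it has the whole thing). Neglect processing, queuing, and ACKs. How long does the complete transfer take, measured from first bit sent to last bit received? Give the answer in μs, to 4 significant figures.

Per-hop transmission t_tx = L/R = 10000/769000000 = 13.0039 μs.
Per-hop propagation t_prop = 1540/184000000 = 8.36957 μs.
Pipeline fill: first packet needs 4·t_tx to clear all hops; remaining 16 packets each add one t_tx.
Total = (4+17-1)·t_tx + 4·t_prop = 20·13.0039 + 4·8.36957 = 293.6 μs.

293.6 μs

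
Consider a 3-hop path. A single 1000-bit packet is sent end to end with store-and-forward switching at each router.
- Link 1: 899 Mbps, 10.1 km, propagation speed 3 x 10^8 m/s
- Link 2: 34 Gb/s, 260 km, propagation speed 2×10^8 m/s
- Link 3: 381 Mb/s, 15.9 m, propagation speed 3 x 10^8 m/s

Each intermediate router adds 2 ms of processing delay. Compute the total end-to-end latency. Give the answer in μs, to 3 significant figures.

Transmission delays (L/R per hop): 1.11235, 0.0294118, 2.62467 μs; sum = 3.76643 μs.
Propagation delays (d/s per hop): 33.6667, 1300, 0.053 μs; sum = 1333.72 μs.
Processing at 2 router(s): 2 × 2 ms = 4000 μs.
End-to-end = 5340 μs.

5340 μs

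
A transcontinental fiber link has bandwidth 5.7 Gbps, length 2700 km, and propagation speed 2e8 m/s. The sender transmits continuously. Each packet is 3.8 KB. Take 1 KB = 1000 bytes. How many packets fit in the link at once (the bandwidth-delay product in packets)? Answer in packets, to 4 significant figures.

Propagation delay = 2700000 / 200000000 = 0.0135 s.
BDP = R × t_prop = 5700000000 × 0.0135 = 76950000 bits.
In packets of 30400 bits: 2531 packets.

2531 packets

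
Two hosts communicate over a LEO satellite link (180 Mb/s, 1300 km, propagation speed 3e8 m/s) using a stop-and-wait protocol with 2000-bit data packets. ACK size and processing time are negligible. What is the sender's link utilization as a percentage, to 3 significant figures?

t_tx = L/R = 2000/180000000 = 1.11111e-05 s.
t_prop = 1300000/300000000 = 0.00433333 s; RTT = 0.00866667 s.
Cycle = t_tx + RTT = 0.00867778 s.
Utilization = t_tx / cycle = 1.11111e-05/0.00867778 = 0.128 %.

0.128 %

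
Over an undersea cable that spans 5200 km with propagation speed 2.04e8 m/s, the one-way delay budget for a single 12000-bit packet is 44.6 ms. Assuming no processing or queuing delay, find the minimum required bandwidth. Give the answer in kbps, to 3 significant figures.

Propagation delay = 5200000 / 204000000 = 25.4902 ms.
Transmission budget = 44.6 − 25.4902 = 19.1098 ms.
R ≥ L / t_tx = 12000 bits / 0.0191098 s = 628 kbps.

628 kbps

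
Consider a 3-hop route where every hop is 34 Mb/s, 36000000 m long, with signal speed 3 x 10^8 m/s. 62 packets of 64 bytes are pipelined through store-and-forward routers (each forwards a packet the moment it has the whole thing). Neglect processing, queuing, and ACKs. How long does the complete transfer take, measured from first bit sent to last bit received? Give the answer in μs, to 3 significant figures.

361000 μs

Per-hop transmission t_tx = L/R = 512/34000000 = 15.0588 μs.
Per-hop propagation t_prop = 36000000/300000000 = 120000 μs.
Pipeline fill: first packet needs 3·t_tx to clear all hops; remaining 61 packets each add one t_tx.
Total = (3+62-1)·t_tx + 3·t_prop = 64·15.0588 + 3·120000 = 361000 μs.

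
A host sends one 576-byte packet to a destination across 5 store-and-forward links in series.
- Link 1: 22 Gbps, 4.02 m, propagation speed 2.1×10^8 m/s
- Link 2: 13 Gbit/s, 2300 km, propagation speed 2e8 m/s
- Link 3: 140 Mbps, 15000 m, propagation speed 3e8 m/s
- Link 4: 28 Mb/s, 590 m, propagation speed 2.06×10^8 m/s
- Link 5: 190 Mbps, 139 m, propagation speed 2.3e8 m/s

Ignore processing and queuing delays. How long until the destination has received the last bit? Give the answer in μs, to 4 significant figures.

11780 μs

L = 576 × 8 = 4608 bits.
Transmission delays (L/R per hop): 0.209455, 0.354462, 32.9143, 164.571, 24.2526 μs; sum = 222.302 μs.
Propagation delays (d/s per hop): 0.0191429, 11500, 50, 2.86408, 0.604348 μs; sum = 11553.5 μs.
End-to-end = 11780 μs.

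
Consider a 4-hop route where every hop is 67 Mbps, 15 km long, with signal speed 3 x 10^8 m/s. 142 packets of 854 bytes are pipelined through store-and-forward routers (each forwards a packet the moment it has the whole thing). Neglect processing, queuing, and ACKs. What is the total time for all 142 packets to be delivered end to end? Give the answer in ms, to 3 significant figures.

Per-hop transmission t_tx = L/R = 6832/67000000 = 0.10197 ms.
Per-hop propagation t_prop = 15000/300000000 = 0.05 ms.
Pipeline fill: first packet needs 4·t_tx to clear all hops; remaining 141 packets each add one t_tx.
Total = (4+142-1)·t_tx + 4·t_prop = 145·0.10197 + 4·0.05 = 15.0 ms.

15.0 ms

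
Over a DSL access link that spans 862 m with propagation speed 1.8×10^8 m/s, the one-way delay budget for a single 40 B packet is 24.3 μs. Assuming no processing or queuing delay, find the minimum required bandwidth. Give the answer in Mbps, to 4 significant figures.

L = 320 bits.
Propagation delay = 862 / 180000000 = 4.78889 μs.
Transmission budget = 24.3 − 4.78889 = 19.5111 μs.
R ≥ L / t_tx = 320 bits / 1.95111e-05 s = 16.40 Mbps.

16.40 Mbps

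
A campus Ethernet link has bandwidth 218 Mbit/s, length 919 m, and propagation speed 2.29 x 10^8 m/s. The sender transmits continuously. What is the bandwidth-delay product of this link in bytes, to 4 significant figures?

Propagation delay = 919 / 229000000 = 4.0131e-06 s.
BDP = R × t_prop = 218000000 × 4.0131e-06 = 874.856 bits.
In bytes: 874.856/8 = 109.4 bytes.

109.4 bytes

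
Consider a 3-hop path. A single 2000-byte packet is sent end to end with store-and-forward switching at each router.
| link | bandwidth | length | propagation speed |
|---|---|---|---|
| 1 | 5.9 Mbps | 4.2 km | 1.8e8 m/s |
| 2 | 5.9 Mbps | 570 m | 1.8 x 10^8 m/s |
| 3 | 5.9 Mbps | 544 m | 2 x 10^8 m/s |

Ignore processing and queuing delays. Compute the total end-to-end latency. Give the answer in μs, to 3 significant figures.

8160 μs

L = 2000 × 8 = 16000 bits.
Transmission delay per hop = L/R = 16000/5900000 = 2711.86 μs; 3 hops → 8135.59 μs.
Propagation delays (d/s per hop): 23.3333, 3.16667, 2.72 μs; sum = 29.22 μs.
End-to-end = 8160 μs.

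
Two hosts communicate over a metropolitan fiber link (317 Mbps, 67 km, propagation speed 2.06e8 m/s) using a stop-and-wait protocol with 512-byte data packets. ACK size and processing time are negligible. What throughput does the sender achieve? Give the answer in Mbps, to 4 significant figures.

6.174 Mbps

t_tx = L/R = 4096/317000000 = 1.29211e-05 s.
t_prop = 67000/206000000 = 0.000325243 s; RTT = 0.000650485 s.
Cycle = t_tx + RTT = 0.000663407 s.
Throughput = L / cycle = 4096 / 0.000663407 = 6.174 Mbps.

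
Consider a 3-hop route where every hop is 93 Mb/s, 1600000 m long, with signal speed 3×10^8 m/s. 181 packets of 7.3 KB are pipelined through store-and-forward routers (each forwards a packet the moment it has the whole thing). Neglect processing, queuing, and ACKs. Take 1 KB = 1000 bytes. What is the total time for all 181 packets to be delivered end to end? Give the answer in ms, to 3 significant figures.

131 ms

Per-hop transmission t_tx = L/R = 58400/93000000 = 0.627957 ms.
Per-hop propagation t_prop = 1600000/300000000 = 5.33333 ms.
Pipeline fill: first packet needs 3·t_tx to clear all hops; remaining 180 packets each add one t_tx.
Total = (3+181-1)·t_tx + 3·t_prop = 183·0.627957 + 3·5.33333 = 131 ms.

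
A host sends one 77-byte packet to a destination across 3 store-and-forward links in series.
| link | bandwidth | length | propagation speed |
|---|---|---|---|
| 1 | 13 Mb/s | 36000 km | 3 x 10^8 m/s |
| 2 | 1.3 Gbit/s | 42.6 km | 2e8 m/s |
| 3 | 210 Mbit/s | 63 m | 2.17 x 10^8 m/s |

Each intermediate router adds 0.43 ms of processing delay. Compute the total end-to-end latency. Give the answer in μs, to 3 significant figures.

121000 μs

L = 77 × 8 = 616 bits.
Transmission delays (L/R per hop): 47.3846, 0.473846, 2.93333 μs; sum = 50.7918 μs.
Propagation delays (d/s per hop): 120000, 213, 0.290323 μs; sum = 120213 μs.
Processing at 2 router(s): 2 × 0.43 ms = 860 μs.
End-to-end = 121000 μs.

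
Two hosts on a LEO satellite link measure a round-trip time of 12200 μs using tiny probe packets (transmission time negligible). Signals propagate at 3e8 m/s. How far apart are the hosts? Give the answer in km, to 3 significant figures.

1830 km

One-way propagation = RTT/2 = 6100 μs.
d = s × t = 300000000 × 0.0061 = 1830 km.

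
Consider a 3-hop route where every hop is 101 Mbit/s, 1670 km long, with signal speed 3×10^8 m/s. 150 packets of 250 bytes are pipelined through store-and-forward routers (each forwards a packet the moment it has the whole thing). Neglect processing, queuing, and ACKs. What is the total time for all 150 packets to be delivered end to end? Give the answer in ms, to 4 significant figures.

19.71 ms

Per-hop transmission t_tx = L/R = 2000/101000000 = 0.019802 ms.
Per-hop propagation t_prop = 1670000/300000000 = 5.56667 ms.
Pipeline fill: first packet needs 3·t_tx to clear all hops; remaining 149 packets each add one t_tx.
Total = (3+150-1)·t_tx + 3·t_prop = 152·0.019802 + 3·5.56667 = 19.71 ms.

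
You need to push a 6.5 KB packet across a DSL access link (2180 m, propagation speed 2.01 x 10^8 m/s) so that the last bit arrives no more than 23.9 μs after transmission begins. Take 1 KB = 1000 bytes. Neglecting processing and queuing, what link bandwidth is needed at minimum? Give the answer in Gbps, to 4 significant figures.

L = 52000 bits.
Propagation delay = 2180 / 2.01e+08 = 10.8458 μs.
Transmission budget = 23.9 − 10.8458 = 13.0542 μs.
R ≥ L / t_tx = 52000 bits / 1.30542e-05 s = 3.983 Gbps.

3.983 Gbps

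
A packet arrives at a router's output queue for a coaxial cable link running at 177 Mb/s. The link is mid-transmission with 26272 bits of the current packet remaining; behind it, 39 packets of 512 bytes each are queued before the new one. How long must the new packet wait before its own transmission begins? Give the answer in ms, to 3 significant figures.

1.05 ms

Each queued packet: L/R = 4096/177000000 = 0.0231412 ms.
39 queued → 0.902508 ms.
Plus remaining 26272 bits of current packet: 0.148429 ms.
Queuing delay = 1.05 ms.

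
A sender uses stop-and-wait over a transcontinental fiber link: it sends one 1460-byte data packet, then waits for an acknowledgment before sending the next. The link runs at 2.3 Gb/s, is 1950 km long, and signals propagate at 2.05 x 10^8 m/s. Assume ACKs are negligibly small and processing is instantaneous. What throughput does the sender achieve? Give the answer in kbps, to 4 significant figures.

613.8 kbps

t_tx = L/R = 11680/2300000000 = 5.07826e-06 s.
t_prop = 1950000/2.05e+08 = 0.0095122 s; RTT = 0.0190244 s.
Cycle = t_tx + RTT = 0.0190295 s.
Throughput = L / cycle = 11680 / 0.0190295 = 613.8 kbps.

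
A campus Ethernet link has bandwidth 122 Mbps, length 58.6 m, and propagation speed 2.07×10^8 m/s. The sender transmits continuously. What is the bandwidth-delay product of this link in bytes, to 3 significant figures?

4.32 bytes

Propagation delay = 58.6 / 2.07e+08 = 2.83092e-07 s.
BDP = R × t_prop = 122000000 × 2.83092e-07 = 34.5372 bits.
In bytes: 34.5372/8 = 4.32 bytes.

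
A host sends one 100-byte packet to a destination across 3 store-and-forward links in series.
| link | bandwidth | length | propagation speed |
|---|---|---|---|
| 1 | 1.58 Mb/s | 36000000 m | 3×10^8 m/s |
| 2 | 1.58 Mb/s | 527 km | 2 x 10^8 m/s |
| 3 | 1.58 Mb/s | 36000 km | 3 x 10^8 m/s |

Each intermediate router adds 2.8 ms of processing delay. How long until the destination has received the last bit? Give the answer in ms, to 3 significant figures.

L = 100 × 8 = 800 bits.
Transmission delay per hop = L/R = 800/1580000 = 0.506329 ms; 3 hops → 1.51899 ms.
Propagation delays (d/s per hop): 120, 2.635, 120 ms; sum = 242.635 ms.
Processing at 2 router(s): 2 × 2.8 ms = 5.6 ms.
End-to-end = 250 ms.

250 ms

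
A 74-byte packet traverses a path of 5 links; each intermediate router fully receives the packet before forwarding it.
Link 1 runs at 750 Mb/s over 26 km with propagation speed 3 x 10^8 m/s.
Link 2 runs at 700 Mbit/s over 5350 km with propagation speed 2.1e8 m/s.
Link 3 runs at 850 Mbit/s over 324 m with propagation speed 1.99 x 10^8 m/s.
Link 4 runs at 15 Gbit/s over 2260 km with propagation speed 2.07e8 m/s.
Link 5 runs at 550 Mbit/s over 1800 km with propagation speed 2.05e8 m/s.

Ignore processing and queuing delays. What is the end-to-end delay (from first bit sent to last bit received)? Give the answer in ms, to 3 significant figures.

L = 74 × 8 = 592 bits.
Transmission delays (L/R per hop): 0.000789333, 0.000845714, 0.000696471, 3.94667e-05, 0.00107636 ms; sum = 0.00344735 ms.
Propagation delays (d/s per hop): 0.0866667, 25.4762, 0.00162814, 10.9179, 8.78049 ms; sum = 45.2628 ms.
End-to-end = 45.3 ms.

45.3 ms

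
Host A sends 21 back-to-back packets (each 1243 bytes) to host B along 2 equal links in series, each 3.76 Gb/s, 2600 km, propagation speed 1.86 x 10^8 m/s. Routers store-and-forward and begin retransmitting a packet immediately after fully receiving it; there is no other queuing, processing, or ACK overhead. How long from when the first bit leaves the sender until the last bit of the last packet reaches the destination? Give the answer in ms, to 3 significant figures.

Per-hop transmission t_tx = L/R = 9944/3760000000 = 0.00264468 ms.
Per-hop propagation t_prop = 2600000/186000000 = 13.9785 ms.
Pipeline fill: first packet needs 2·t_tx to clear all hops; remaining 20 packets each add one t_tx.
Total = (2+21-1)·t_tx + 2·t_prop = 22·0.00264468 + 2·13.9785 = 28.0 ms.

28.0 ms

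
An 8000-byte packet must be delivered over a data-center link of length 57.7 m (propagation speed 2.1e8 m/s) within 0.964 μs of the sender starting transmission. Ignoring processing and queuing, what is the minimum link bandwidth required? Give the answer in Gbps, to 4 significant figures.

L = 64000 bits.
Propagation delay = 57.7 / 210000000 = 0.274762 μs.
Transmission budget = 0.964 − 0.274762 = 0.689238 μs.
R ≥ L / t_tx = 64000 bits / 6.89238e-07 s = 92.86 Gbps.

92.86 Gbps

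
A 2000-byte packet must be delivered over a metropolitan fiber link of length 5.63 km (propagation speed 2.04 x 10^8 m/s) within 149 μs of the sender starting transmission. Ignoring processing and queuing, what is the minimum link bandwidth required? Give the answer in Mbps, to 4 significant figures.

L = 16000 bits.
Propagation delay = 5630 / 204000000 = 27.598 μs.
Transmission budget = 149 − 27.598 = 121.402 μs.
R ≥ L / t_tx = 16000 bits / 0.000121402 s = 131.8 Mbps.

131.8 Mbps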